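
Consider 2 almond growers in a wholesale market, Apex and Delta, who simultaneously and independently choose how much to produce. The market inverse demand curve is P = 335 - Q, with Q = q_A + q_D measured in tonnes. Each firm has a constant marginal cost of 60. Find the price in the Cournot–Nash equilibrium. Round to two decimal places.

Each firm earns π_i = (335 - Q)q_i - 60q_i.
First-order condition (treating rivals' output as given): 275 - 2q_i - q_j = 0.
By symmetry each firm produces the same amount; substituting q_j = q_i yields q_i = 275/3.
Total output Q = 550/3, so price P = 335 - 550/3 = 455/3.

151.67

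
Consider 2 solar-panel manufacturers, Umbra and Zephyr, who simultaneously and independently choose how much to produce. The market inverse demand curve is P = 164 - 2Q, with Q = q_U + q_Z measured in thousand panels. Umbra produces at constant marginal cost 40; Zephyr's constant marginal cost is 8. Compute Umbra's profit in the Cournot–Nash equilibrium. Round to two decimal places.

470.22

Umbra's profit: π_U = (164 - 2Q)q_U - (40q_U). Setting ∂π_U/∂q_U = 0: 124 - 4q_U - 2(q_Z) = 0.
Zephyr's profit: π_Z = (164 - 2Q)q_Z - (8q_Z). Setting ∂π_Z/∂q_Z = 0: 156 - 4q_Z - 2(q_U) = 0.
So q_U = (124 - 2q_Z)/4 and q_Z = (156 - 2q_U)/4.
Solving the pair: q_U = 46/3, q_Z = 94/3.
Price P = 164 - 2·(140/3) = 212/3.
Umbra's profit: (212/3 - 40)·(46/3) = 470.2222.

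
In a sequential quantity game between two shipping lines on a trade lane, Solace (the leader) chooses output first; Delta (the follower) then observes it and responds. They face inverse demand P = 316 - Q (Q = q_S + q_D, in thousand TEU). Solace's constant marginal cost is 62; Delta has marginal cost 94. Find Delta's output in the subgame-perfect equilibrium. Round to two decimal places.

Solve by backward induction. Given q_S, the follower Delta maximises π_D = (316 - q_S - q_D)q_D - 94q_D.
Setting the follower's marginal profit to zero, 222 - q_S - 2q_D = 0, i.e. q_D = (222 - q_S)/2.
The leader anticipates this reaction. Substituting into P = 316 - Q gives P = 205 - (1/2)q_S, so π_S = (205 - (1/2)q_S)q_S - 62q_S.
The leader's first-order condition 143 - q_S = 0 yields q_S = 143.
Then q_D = (222 - 143)/2 = 79/2.

39.50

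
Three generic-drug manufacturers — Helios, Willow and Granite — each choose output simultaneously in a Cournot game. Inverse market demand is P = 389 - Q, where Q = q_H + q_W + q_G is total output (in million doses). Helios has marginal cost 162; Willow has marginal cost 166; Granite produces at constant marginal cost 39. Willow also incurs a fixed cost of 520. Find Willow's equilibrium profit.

9

Helios's profit: π_H = (389 - Q)q_H - (162q_H). Setting ∂π_H/∂q_H = 0: 227 - 2q_H - (q_W + q_G) = 0.
Willow's profit: π_W = (389 - Q)q_W - (166q_W). Setting ∂π_W/∂q_W = 0: 223 - 2q_W - (q_H + q_G) = 0.
Granite's first-order condition: 350 - 2q_G - (q_H + q_W) = 0.
Summing all 3 equations gives 800 − 4Q = 0, hence Q = 200.
Back-substituting: q_H = (227 − 200) = 27, q_W = (223 − 200) = 23, q_G = (350 − 200) = 150.
Price P = 389 - 200 = 189.
Willow's profit: (189 - 166)·23 - 520 = 9.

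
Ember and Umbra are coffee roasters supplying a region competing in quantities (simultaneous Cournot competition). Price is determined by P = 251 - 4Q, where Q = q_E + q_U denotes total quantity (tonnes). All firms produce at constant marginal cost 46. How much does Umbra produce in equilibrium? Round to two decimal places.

Each firm earns π_i = (251 - 4Q)q_i - 46q_i.
Setting ∂π_i/∂q_i = 0 with rivals' quantities fixed: 205 - 8q_i - 4q_j = 0.
By symmetry each firm produces the same amount; substituting q_j = q_i yields q_i = 205/12.

17.08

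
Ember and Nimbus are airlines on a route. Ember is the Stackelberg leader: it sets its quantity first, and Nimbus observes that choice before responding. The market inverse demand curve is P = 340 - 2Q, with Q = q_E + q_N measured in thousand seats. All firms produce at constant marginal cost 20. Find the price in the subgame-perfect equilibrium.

100

The follower Nimbus best-responds to any q_E: π_N = (340 - 2Q)q_N - 20q_N.
Setting the follower's marginal profit to zero, 320 - 2q_E - 4q_N = 0, i.e. q_N = (320 - 2q_E)/4.
Ember substitutes q_N(q_E) into its own profit: π_E = q_E(340 - 2q_E - (320 - 2q_E)/2) - 20q_E = (180 - q_E)q_E - 20q_E.
Maximising: ∂π_E/∂q_E = 160 - 2q_E = 0, giving q_E = 80.
Then q_N = (320 - 2·80)/4 = 40.
Total output Q = 120, so price P = 340 - 2·120 = 100.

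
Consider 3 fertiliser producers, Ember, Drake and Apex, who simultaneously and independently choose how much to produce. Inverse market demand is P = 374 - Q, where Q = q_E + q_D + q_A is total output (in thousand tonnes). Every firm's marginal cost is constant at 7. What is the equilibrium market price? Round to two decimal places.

98.75

Each firm earns π_i = (374 - Q)q_i - 7q_i.
Setting ∂π_i/∂q_i = 0 with rivals' quantities fixed: 367 - 2q_i - Σ_{j≠i} q_j = 0.
By symmetry each firm produces the same amount; substituting Σ_{j≠i} q_j = 2q_i yields q_i = 367/4.
Total output Q = 1101/4, so price P = 374 - 1101/4 = 395/4.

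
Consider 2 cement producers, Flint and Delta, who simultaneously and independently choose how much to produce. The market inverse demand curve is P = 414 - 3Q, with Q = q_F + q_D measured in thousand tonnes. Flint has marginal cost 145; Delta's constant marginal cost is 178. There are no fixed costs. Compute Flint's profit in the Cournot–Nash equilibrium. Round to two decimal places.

3377.93

Flint's profit: π_F = (414 - 3Q)q_F - (145q_F). Setting ∂π_F/∂q_F = 0: 269 - 6q_F - 3(q_D) = 0.
Delta's first-order condition: 236 - 6q_D - 3(q_F) = 0.
Rearranging gives the reaction functions q_F = (269 - 3q_D)/6 and q_D = (236 - 3q_F)/6.
Solving the pair: q_F = 302/9, q_D = 203/9.
Price P = 414 - 3·(505/9) = 737/3.
Flint's profit: (737/3 - 145)·(302/9) = 3377.9259.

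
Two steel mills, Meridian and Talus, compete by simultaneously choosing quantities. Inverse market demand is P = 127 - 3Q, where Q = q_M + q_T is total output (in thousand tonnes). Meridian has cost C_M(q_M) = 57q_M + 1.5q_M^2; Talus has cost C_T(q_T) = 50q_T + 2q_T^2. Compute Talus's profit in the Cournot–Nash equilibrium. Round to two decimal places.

Meridian's profit: π_M = (127 - 3Q)q_M - (57q_M + (3/2)q_M²). Setting ∂π_M/∂q_M = 0: 70 - 9q_M - 3(q_T) = 0.
Talus's first-order condition: 77 - 10q_T - 3(q_M) = 0.
Rearranging gives the reaction functions q_M = (70 - 3q_T)/9 and q_T = (77 - 3q_M)/10.
Substituting one into the other gives q_M = 469/81 and q_T = 161/27.
Price P = 127 - 3·(952/81) = 91.7407.
Talus's profit: 91.7407·(161/27) - 50·(161/27) - 2(161/27)² = 177.7846.

177.78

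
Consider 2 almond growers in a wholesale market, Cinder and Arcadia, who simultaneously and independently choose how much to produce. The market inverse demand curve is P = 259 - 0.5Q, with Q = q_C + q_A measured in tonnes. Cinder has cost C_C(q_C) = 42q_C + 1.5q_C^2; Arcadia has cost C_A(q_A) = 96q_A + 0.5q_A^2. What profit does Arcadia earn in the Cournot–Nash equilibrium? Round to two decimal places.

4918.08

Cinder's profit: π_C = (259 - 0.5Q)q_C - (42q_C + (3/2)q_C²). Setting ∂π_C/∂q_C = 0: 217 - 4q_C - (1/2)(q_A) = 0.
Arcadia's profit: π_A = (259 - 0.5Q)q_A - (96q_A + (1/2)q_A²). Setting ∂π_A/∂q_A = 0: 163 - 2q_A - (1/2)(q_C) = 0.
So q_C = (217 - (1/2)q_A)/4 and q_A = (163 - (1/2)q_C)/2.
Solving the pair: q_C = 1410/31, q_A = 70.1290.
Price P = 259 - (1/2)·115.6129 = 201.1935.
Arcadia's profit: 201.1935·70.1290 - 96·70.1290 - (1/2)·70.1290² = 4918.0812.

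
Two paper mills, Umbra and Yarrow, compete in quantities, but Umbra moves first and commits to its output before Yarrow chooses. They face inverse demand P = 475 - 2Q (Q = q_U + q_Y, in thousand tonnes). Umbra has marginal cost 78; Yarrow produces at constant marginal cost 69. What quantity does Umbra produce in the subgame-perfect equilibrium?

97

The follower Yarrow best-responds to any q_U: π_Y = (475 - 2Q)q_Y - 69q_Y.
Follower FOC: 406 - 2q_U - 4q_Y = 0, so q_Y(q_U) = (406 - 2q_U)/4.
Umbra substitutes q_Y(q_U) into its own profit: π_U = q_U(475 - 2q_U - (406 - 2q_U)/2) - 78q_U = (272 - q_U)q_U - 78q_U.
The leader's first-order condition 194 - 2q_U = 0 yields q_U = 97.
Then q_Y = (406 - 2·97)/4 = 53.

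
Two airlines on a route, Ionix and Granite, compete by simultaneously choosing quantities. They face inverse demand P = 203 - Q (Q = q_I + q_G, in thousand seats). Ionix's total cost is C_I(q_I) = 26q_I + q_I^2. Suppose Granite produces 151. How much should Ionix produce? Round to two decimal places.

With the rival's output fixed at 151, Ionix's profit is π_I = (203 - 151 - q_I)q_I - (26q_I + q_I²) = (52 - q_I)q_I - (26q_I + q_I²).
∂π_I/∂q_I = 26 - 4q_I = 0, so q_I = 13/2.

6.50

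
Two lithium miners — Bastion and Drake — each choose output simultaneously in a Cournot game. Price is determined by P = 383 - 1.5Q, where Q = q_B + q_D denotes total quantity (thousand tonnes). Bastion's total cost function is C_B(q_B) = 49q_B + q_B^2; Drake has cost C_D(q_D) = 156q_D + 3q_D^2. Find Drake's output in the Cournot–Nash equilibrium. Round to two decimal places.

14.83

Bastion's profit: π_B = (383 - 1.5Q)q_B - (49q_B + q_B²). Setting ∂π_B/∂q_B = 0: 334 - 5q_B - (3/2)(q_D) = 0.
Drake's profit: π_D = (383 - 1.5Q)q_D - (156q_D + 3q_D²). Setting ∂π_D/∂q_D = 0: 227 - 9q_D - (3/2)(q_B) = 0.
So q_B = (334 - (3/2)q_D)/5 and q_D = (227 - (3/2)q_B)/9.
Substituting one into the other gives q_B = 62.3509 and q_D = 14.8304.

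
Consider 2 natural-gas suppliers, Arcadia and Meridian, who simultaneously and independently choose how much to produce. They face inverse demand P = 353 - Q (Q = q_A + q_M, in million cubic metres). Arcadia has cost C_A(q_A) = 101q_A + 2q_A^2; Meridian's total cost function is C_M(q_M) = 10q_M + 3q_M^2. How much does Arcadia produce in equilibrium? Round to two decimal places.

Arcadia's profit: π_A = (353 - Q)q_A - (101q_A + 2q_A²). Setting ∂π_A/∂q_A = 0: 252 - 6q_A - (q_M) = 0.
Meridian's first-order condition: 343 - 8q_M - (q_A) = 0.
So q_A = (252 - q_M)/6 and q_M = (343 - q_A)/8.
Substituting one into the other gives q_A = 1673/47 and q_M = 1806/47.

35.60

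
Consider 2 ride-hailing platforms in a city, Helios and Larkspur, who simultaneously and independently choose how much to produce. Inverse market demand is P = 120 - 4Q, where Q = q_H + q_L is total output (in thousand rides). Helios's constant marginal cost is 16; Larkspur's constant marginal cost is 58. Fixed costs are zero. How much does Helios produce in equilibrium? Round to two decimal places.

Helios's profit: π_H = (120 - 4Q)q_H - (16q_H). Setting ∂π_H/∂q_H = 0: 104 - 8q_H - 4(q_L) = 0.
Larkspur's profit: π_L = (120 - 4Q)q_L - (58q_L). Setting ∂π_L/∂q_L = 0: 62 - 8q_L - 4(q_H) = 0.
So q_H = (104 - 4q_L)/8 and q_L = (62 - 4q_H)/8.
Solving the pair: q_H = 73/6, q_L = 5/3.

12.17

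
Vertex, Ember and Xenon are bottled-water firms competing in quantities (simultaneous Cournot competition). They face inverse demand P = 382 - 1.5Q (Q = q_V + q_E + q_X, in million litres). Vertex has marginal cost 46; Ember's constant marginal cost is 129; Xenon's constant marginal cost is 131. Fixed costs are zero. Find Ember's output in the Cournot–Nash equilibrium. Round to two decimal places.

28.67

Vertex's profit: π_V = (382 - 1.5Q)q_V - (46q_V). Setting ∂π_V/∂q_V = 0: 336 - 3q_V - (3/2)(q_E + q_X) = 0.
Ember's profit: π_E = (382 - 1.5Q)q_E - (129q_E). Setting ∂π_E/∂q_E = 0: 253 - 3q_E - (3/2)(q_V + q_X) = 0.
Xenon's profit: π_X = (382 - 1.5Q)q_X - (131q_X). Setting ∂π_X/∂q_X = 0: 251 - 3q_X - (3/2)(q_V + q_E) = 0.
Adding the 3 conditions: 840 − 3Q − 3Q = 0, i.e. Q = 140.
Back-substituting: q_V = (336 − 210)/(3/2) = 84, q_E = (253 − 210)/(3/2) = 86/3, q_X = (251 − 210)/(3/2) = 82/3.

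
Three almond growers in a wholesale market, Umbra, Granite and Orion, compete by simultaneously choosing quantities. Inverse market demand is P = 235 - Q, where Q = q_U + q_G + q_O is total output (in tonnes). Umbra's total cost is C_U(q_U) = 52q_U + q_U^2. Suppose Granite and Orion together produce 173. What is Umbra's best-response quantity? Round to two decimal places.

2.50

With rivals' combined output fixed at 173, Umbra's profit is π_U = (235 - 173 - q_U)q_U - (52q_U + q_U²) = (62 - q_U)q_U - (52q_U + q_U²).
∂π_U/∂q_U = 10 - 4q_U = 0, so q_U = 5/2.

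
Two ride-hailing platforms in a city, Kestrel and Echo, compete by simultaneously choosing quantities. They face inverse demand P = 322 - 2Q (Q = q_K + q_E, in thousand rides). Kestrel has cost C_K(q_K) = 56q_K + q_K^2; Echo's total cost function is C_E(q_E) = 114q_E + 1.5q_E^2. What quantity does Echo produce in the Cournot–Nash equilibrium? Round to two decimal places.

Kestrel's profit: π_K = (322 - 2Q)q_K - (56q_K + q_K²). Setting ∂π_K/∂q_K = 0: 266 - 6q_K - 2(q_E) = 0.
Echo's first-order condition: 208 - 7q_E - 2(q_K) = 0.
Best responses: q_K = (266 - 2q_E)/6, q_E = (208 - 2q_K)/7.
Solving the pair: q_K = 723/19, q_E = 358/19.

18.84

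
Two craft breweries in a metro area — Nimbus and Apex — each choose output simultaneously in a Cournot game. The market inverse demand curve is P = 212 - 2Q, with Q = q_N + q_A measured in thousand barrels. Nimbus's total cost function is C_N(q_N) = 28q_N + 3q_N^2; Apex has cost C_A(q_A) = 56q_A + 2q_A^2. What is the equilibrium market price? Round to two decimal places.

150.11

Nimbus's profit: π_N = (212 - 2Q)q_N - (28q_N + 3q_N²). Setting ∂π_N/∂q_N = 0: 184 - 10q_N - 2(q_A) = 0.
Apex's profit: π_A = (212 - 2Q)q_A - (56q_A + 2q_A²). Setting ∂π_A/∂q_A = 0: 156 - 8q_A - 2(q_N) = 0.
Rearranging gives the reaction functions q_N = (184 - 2q_A)/10 and q_A = (156 - 2q_N)/8.
Solving the pair: q_N = 290/19, q_A = 298/19.
Total output Q = 588/19, so price P = 212 - 2·(588/19) = 150.1053.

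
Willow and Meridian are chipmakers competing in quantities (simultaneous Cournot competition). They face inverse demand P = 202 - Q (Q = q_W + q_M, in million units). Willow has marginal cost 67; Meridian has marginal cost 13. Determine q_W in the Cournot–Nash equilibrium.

Willow's profit: π_W = (202 - Q)q_W - (67q_W). Setting ∂π_W/∂q_W = 0: 135 - 2q_W - (q_M) = 0.
Meridian's profit: π_M = (202 - Q)q_M - (13q_M). Setting ∂π_M/∂q_M = 0: 189 - 2q_M - (q_W) = 0.
Best responses: q_W = (135 - q_M)/2, q_M = (189 - q_W)/2.
Solving the pair: q_W = 27, q_M = 81.

27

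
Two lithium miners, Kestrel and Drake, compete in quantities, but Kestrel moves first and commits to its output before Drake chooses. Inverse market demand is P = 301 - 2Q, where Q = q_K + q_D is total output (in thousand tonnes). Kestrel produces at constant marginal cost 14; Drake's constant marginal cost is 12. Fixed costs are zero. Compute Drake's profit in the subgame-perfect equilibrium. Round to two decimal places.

2682.78

Solve by backward induction. Given q_K, the follower Drake maximises π_D = (301 - 2q_K - 2q_D)q_D - 12q_D.
∂π_D/∂q_D = 289 - 2q_K - 4q_D = 0 gives the reaction function q_D = (289 - 2q_K)/4.
The leader anticipates this reaction. Substituting into P = 301 - 2Q gives P = 313/2 - q_K, so π_K = (313/2 - q_K)q_K - 14q_K.
Maximising: ∂π_K/∂q_K = 285/2 - 2q_K = 0, giving q_K = 285/4.
Then q_D = (289 - 2·(285/4))/4 = 293/8.
Price P = 301 - 2·(863/8) = 341/4.
Drake's profit: (341/4 - 12)·(293/8) = 2682.7813.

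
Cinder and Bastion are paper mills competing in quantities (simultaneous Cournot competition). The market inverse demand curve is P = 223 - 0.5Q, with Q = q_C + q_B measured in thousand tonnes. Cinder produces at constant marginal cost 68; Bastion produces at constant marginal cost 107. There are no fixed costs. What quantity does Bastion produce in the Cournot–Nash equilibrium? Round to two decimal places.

Cinder's profit: π_C = (223 - 0.5Q)q_C - (68q_C). Setting ∂π_C/∂q_C = 0: 155 - q_C - (1/2)(q_B) = 0.
Bastion's first-order condition: 116 - q_B - (1/2)(q_C) = 0.
Rearranging gives the reaction functions q_C = (155 - (1/2)q_B) and q_B = (116 - (1/2)q_C).
Substituting one into the other gives q_C = 388/3 and q_B = 154/3.

51.33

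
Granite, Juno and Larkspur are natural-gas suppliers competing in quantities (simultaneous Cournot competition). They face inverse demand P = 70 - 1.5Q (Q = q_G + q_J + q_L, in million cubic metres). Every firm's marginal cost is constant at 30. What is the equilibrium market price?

Each firm earns π_i = (70 - 1.5Q)q_i - 30q_i.
Setting ∂π_i/∂q_i = 0 with rivals' quantities fixed: 40 - 3q_i - (3/2)·Σ_{j≠i} q_j = 0.
By symmetry each firm produces the same amount; substituting Σ_{j≠i} q_j = 2q_i yields q_i = 40/6 = 20/3.
Total output Q = 20, so price P = 70 - (3/2)·20 = 40.

40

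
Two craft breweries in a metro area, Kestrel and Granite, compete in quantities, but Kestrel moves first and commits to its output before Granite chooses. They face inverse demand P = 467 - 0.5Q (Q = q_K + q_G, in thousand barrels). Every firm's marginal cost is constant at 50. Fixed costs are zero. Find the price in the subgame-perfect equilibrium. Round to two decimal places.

154.25

Solve by backward induction. Given q_K, the follower Granite maximises π_G = (467 - (1/2)q_K - (1/2)q_G)q_G - 50q_G.
Setting the follower's marginal profit to zero, 417 - (1/2)q_K - q_G = 0, i.e. q_G = (417 - (1/2)q_K).
Kestrel substitutes q_G(q_K) into its own profit: π_K = q_K(467 - (1/2)q_K - (417 - (1/2)q_K)/2) - 50q_K = (517/2 - (1/4)q_K)q_K - 50q_K.
The leader's first-order condition 417/2 - (1/2)q_K = 0 yields q_K = 417.
Then q_G = (417 - (1/2)·417) = 417/2.
Total output Q = 1251/2, so price P = 467 - (1/2)·(1251/2) = 617/4.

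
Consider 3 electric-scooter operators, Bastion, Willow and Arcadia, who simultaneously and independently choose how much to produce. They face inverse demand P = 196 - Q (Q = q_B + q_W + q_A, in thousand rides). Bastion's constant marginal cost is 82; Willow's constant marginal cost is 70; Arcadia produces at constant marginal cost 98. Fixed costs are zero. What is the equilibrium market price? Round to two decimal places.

111.50

Bastion's profit: π_B = (196 - Q)q_B - (82q_B). Setting ∂π_B/∂q_B = 0: 114 - 2q_B - (q_W + q_A) = 0.
Willow's profit: π_W = (196 - Q)q_W - (70q_W). Setting ∂π_W/∂q_W = 0: 126 - 2q_W - (q_B + q_A) = 0.
Arcadia's profit: π_A = (196 - Q)q_A - (98q_A). Setting ∂π_A/∂q_A = 0: 98 - 2q_A - (q_B + q_W) = 0.
Adding the 3 first-order conditions: 338 − 4Q = 0, so Q = 169/2.
Back-substituting: q_B = (114 − 169/2) = 59/2, q_W = (126 − 169/2) = 83/2, q_A = (98 − 169/2) = 27/2.
Total output Q = 169/2, so price P = 196 - 169/2 = 223/2.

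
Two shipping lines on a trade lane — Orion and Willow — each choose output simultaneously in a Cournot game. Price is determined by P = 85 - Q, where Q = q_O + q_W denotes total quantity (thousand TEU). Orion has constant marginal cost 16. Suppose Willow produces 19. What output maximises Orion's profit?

With the rival's output fixed at 19, Orion's profit is π_O = (85 - 19 - q_O)q_O - (16q_O) = (66 - q_O)q_O - (16q_O).
∂π_O/∂q_O = 50 - 2q_O = 0, so q_O = 25.

25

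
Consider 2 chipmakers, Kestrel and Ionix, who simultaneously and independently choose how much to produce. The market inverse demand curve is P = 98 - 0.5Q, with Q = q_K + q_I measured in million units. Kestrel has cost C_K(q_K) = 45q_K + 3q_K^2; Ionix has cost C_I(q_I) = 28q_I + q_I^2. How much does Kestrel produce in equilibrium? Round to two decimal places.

Kestrel's profit: π_K = (98 - 0.5Q)q_K - (45q_K + 3q_K²). Setting ∂π_K/∂q_K = 0: 53 - 7q_K - (1/2)(q_I) = 0.
Ionix's first-order condition: 70 - 3q_I - (1/2)(q_K) = 0.
So q_K = (53 - (1/2)q_I)/7 and q_I = (70 - (1/2)q_K)/3.
Solving the pair: q_K = 496/83, q_I = 1854/83.

5.98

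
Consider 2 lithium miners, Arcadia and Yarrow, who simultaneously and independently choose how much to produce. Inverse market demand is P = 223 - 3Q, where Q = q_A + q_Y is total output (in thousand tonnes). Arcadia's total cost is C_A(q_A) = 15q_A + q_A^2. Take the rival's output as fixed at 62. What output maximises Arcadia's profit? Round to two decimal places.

2.75

With the rival's output fixed at 62, Arcadia's profit is π_A = (223 - 3·62 - 3q_A)q_A - (15q_A + q_A²) = (37 - 3q_A)q_A - (15q_A + q_A²).
∂π_A/∂q_A = 22 - 8q_A = 0, so q_A = 11/4.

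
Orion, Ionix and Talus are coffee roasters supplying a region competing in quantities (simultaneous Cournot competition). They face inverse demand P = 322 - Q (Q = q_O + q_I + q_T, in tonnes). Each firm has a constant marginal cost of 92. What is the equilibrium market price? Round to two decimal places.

149.50

Each firm earns π_i = (322 - Q)q_i - 92q_i.
First-order condition (treating rivals' output as given): 230 - 2q_i - Σ_{j≠i} q_j = 0.
By symmetry each firm produces the same amount; substituting Σ_{j≠i} q_j = 2q_i yields q_i = 230/4 = 115/2.
Total output Q = 345/2, so price P = 322 - 345/2 = 299/2.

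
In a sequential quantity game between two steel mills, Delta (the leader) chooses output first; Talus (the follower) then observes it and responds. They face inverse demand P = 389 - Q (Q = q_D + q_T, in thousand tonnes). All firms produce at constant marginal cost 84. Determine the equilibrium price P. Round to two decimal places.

Solve by backward induction. Given q_D, the follower Talus maximises π_T = (389 - q_D - q_T)q_T - 84q_T.
Follower FOC: 305 - q_D - 2q_T = 0, so q_T(q_D) = (305 - q_D)/2.
Delta substitutes q_T(q_D) into its own profit: π_D = q_D(389 - q_D - (305 - q_D)/2) - 84q_D = (473/2 - (1/2)q_D)q_D - 84q_D.
Leader FOC: 305/2 - q_D = 0, so q_D = 305/2.
Then q_T = (305 - 305/2)/2 = 305/4.
Total output Q = 915/4, so price P = 389 - 915/4 = 641/4.

160.25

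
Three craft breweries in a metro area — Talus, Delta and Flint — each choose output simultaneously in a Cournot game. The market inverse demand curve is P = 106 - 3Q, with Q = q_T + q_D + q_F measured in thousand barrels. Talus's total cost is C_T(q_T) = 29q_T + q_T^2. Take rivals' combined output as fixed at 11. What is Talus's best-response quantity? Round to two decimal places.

With rivals' combined output fixed at 11, Talus's profit is π_T = (106 - 3·11 - 3q_T)q_T - (29q_T + q_T²) = (73 - 3q_T)q_T - (29q_T + q_T²).
∂π_T/∂q_T = 44 - 8q_T = 0, so q_T = 11/2.

5.50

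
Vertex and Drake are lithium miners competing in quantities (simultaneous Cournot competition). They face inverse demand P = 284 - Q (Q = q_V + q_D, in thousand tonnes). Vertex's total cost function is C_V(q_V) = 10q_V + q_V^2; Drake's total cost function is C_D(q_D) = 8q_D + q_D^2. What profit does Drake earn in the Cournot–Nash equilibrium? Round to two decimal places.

Vertex's profit: π_V = (284 - Q)q_V - (10q_V + q_V²). Setting ∂π_V/∂q_V = 0: 274 - 4q_V - (q_D) = 0.
Drake's profit: π_D = (284 - Q)q_D - (8q_D + q_D²). Setting ∂π_D/∂q_D = 0: 276 - 4q_D - (q_V) = 0.
So q_V = (274 - q_D)/4 and q_D = (276 - q_V)/4.
Substituting one into the other gives q_V = 164/3 and q_D = 166/3.
Price P = 284 - 110 = 174.
Drake's profit: 174·(166/3) - 8·(166/3) - (166/3)² = 6123.5556.

6123.56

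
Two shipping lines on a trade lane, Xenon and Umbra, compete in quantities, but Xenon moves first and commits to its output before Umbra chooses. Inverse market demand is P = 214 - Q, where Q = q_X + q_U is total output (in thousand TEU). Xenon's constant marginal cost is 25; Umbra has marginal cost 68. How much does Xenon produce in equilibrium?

116

Solve by backward induction. Given q_X, the follower Umbra maximises π_U = (214 - q_X - q_U)q_U - 68q_U.
Follower FOC: 146 - q_X - 2q_U = 0, so q_U(q_X) = (146 - q_X)/2.
The leader anticipates this reaction. Substituting into P = 214 - Q gives P = 141 - (1/2)q_X, so π_X = (141 - (1/2)q_X)q_X - 25q_X.
The leader's first-order condition 116 - q_X = 0 yields q_X = 116.
Then q_U = (146 - 116)/2 = 15.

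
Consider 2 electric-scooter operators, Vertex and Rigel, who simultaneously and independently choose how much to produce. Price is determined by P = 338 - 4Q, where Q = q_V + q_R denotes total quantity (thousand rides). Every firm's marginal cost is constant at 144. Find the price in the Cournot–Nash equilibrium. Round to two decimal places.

A representative firm's profit is π_i = q_i(338 - 4Q) - 144q_i.
First-order condition (treating rivals' output as given): 194 - 8q_i - 4q_j = 0.
With identical firms every q_j equals q_i, so q_j = q_i and 194 = 12q_i, giving q_i = 97/6.
Total output Q = 97/3, so price P = 338 - 4·(97/3) = 626/3.

208.67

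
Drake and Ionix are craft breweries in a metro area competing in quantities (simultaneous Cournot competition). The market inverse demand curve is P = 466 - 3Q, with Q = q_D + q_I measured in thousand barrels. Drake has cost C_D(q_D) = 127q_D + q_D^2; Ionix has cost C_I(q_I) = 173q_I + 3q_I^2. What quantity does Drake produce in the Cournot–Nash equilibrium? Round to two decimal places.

Drake's profit: π_D = (466 - 3Q)q_D - (127q_D + q_D²). Setting ∂π_D/∂q_D = 0: 339 - 8q_D - 3(q_I) = 0.
Ionix's first-order condition: 293 - 12q_I - 3(q_D) = 0.
Rearranging gives the reaction functions q_D = (339 - 3q_I)/8 and q_I = (293 - 3q_D)/12.
Solving the pair: q_D = 1063/29, q_I = 1327/87.

36.66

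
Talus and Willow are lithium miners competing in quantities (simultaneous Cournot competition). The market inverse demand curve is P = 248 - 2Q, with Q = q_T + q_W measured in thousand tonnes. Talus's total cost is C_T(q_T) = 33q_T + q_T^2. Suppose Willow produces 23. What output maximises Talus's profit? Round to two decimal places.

28.17

With the rival's output fixed at 23, Talus's profit is π_T = (248 - 2·23 - 2q_T)q_T - (33q_T + q_T²) = (202 - 2q_T)q_T - (33q_T + q_T²).
∂π_T/∂q_T = 169 - 6q_T = 0, so q_T = 169/6.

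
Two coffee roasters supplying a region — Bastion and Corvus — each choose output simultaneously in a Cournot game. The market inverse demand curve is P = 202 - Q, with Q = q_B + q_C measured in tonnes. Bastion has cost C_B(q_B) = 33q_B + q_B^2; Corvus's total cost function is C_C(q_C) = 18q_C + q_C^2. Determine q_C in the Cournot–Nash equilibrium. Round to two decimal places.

37.80

Bastion's profit: π_B = (202 - Q)q_B - (33q_B + q_B²). Setting ∂π_B/∂q_B = 0: 169 - 4q_B - (q_C) = 0.
Corvus's first-order condition: 184 - 4q_C - (q_B) = 0.
Best responses: q_B = (169 - q_C)/4, q_C = (184 - q_B)/4.
Solving the pair: q_B = 164/5, q_C = 189/5.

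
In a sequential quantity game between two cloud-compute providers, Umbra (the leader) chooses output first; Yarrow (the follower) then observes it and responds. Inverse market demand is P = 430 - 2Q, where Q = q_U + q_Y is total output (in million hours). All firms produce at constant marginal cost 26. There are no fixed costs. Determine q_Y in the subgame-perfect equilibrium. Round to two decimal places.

Solve by backward induction. Given q_U, the follower Yarrow maximises π_Y = (430 - 2q_U - 2q_Y)q_Y - 26q_Y.
Follower FOC: 404 - 2q_U - 4q_Y = 0, so q_Y(q_U) = (404 - 2q_U)/4.
The leader anticipates this reaction. Substituting into P = 430 - 2Q gives P = 228 - q_U, so π_U = (228 - q_U)q_U - 26q_U.
Leader FOC: 202 - 2q_U = 0, so q_U = 101.
Then q_Y = (404 - 2·101)/4 = 101/2.

50.50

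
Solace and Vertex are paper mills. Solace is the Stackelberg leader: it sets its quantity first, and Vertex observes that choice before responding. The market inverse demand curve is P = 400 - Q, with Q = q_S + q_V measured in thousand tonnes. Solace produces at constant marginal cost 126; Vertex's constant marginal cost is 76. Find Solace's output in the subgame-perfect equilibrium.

112

Solve by backward induction. Given q_S, the follower Vertex maximises π_V = (400 - q_S - q_V)q_V - 76q_V.
Follower FOC: 324 - q_S - 2q_V = 0, so q_V(q_S) = (324 - q_S)/2.
The leader anticipates this reaction. Substituting into P = 400 - Q gives P = 238 - (1/2)q_S, so π_S = (238 - (1/2)q_S)q_S - 126q_S.
Leader FOC: 112 - q_S = 0, so q_S = 112.
Then q_V = (324 - 112)/2 = 106.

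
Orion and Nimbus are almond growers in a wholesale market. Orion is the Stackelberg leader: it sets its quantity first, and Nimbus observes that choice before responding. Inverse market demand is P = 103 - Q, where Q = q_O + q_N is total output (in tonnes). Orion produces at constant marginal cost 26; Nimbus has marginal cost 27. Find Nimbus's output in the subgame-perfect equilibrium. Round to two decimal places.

18.50

Solve by backward induction. Given q_O, the follower Nimbus maximises π_N = (103 - q_O - q_N)q_N - 27q_N.
Setting the follower's marginal profit to zero, 76 - q_O - 2q_N = 0, i.e. q_N = (76 - q_O)/2.
The leader anticipates this reaction. Substituting into P = 103 - Q gives P = 65 - (1/2)q_O, so π_O = (65 - (1/2)q_O)q_O - 26q_O.
The leader's first-order condition 39 - q_O = 0 yields q_O = 39.
Then q_N = (76 - 39)/2 = 37/2.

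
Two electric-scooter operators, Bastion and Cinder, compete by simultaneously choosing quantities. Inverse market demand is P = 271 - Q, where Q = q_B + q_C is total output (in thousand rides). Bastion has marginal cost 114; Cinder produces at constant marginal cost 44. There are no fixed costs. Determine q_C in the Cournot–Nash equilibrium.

99

Bastion's profit: π_B = (271 - Q)q_B - (114q_B). Setting ∂π_B/∂q_B = 0: 157 - 2q_B - (q_C) = 0.
Cinder's profit: π_C = (271 - Q)q_C - (44q_C). Setting ∂π_C/∂q_C = 0: 227 - 2q_C - (q_B) = 0.
Best responses: q_B = (157 - q_C)/2, q_C = (227 - q_B)/2.
Solving the pair: q_B = 29, q_C = 99.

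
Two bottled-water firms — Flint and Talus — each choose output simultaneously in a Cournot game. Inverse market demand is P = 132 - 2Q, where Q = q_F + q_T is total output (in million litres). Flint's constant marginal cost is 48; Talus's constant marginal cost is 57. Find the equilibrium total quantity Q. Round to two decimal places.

Flint's profit: π_F = (132 - 2Q)q_F - (48q_F). Setting ∂π_F/∂q_F = 0: 84 - 4q_F - 2(q_T) = 0.
Talus's first-order condition: 75 - 4q_T - 2(q_F) = 0.
Best responses: q_F = (84 - 2q_T)/4, q_T = (75 - 2q_F)/4.
Substituting one into the other gives q_F = 31/2 and q_T = 11.
Total output Q = 31/2 + 11 = 53/2.

26.50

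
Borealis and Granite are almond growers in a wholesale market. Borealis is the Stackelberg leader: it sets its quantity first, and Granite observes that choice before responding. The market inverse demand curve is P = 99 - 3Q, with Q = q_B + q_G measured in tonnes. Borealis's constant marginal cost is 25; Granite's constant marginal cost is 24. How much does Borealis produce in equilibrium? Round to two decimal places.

Solve by backward induction. Given q_B, the follower Granite maximises π_G = (99 - 3q_B - 3q_G)q_G - 24q_G.
∂π_G/∂q_G = 75 - 3q_B - 6q_G = 0 gives the reaction function q_G = (75 - 3q_B)/6.
Borealis substitutes q_G(q_B) into its own profit: π_B = q_B(99 - 3q_B - (75 - 3q_B)/2) - 25q_B = (123/2 - (3/2)q_B)q_B - 25q_B.
The leader's first-order condition 73/2 - 3q_B = 0 yields q_B = 73/6.
Then q_G = (75 - 3·(73/6))/6 = 77/12.

12.17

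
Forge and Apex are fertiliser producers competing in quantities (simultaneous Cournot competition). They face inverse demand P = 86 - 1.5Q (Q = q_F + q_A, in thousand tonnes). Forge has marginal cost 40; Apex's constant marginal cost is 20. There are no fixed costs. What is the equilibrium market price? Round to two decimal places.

48.67

Forge's profit: π_F = (86 - 1.5Q)q_F - (40q_F). Setting ∂π_F/∂q_F = 0: 46 - 3q_F - (3/2)(q_A) = 0.
Apex's profit: π_A = (86 - 1.5Q)q_A - (20q_A). Setting ∂π_A/∂q_A = 0: 66 - 3q_A - (3/2)(q_F) = 0.
Best responses: q_F = (46 - (3/2)q_A)/3, q_A = (66 - (3/2)q_F)/3.
Substituting one into the other gives q_F = 52/9 and q_A = 172/9.
Total output Q = 224/9, so price P = 86 - (3/2)·(224/9) = 146/3.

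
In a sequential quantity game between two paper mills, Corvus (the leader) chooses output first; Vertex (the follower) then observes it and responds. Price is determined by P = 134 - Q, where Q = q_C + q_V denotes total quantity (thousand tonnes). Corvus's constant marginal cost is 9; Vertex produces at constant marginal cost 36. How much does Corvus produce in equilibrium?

Solve by backward induction. Given q_C, the follower Vertex maximises π_V = (134 - q_C - q_V)q_V - 36q_V.
Setting the follower's marginal profit to zero, 98 - q_C - 2q_V = 0, i.e. q_V = (98 - q_C)/2.
The leader anticipates this reaction. Substituting into P = 134 - Q gives P = 85 - (1/2)q_C, so π_C = (85 - (1/2)q_C)q_C - 9q_C.
Leader FOC: 76 - q_C = 0, so q_C = 76.
Then q_V = (98 - 76)/2 = 11.

76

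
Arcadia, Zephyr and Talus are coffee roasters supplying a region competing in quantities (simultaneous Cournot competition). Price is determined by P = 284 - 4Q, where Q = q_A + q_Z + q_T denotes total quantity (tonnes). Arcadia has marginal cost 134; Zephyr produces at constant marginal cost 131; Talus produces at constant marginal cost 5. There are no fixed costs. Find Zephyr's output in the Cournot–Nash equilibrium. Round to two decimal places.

1.88

Arcadia's profit: π_A = (284 - 4Q)q_A - (134q_A). Setting ∂π_A/∂q_A = 0: 150 - 8q_A - 4(q_Z + q_T) = 0.
Zephyr's first-order condition: 153 - 8q_Z - 4(q_A + q_T) = 0.
Talus's first-order condition: 279 - 8q_T - 4(q_A + q_Z) = 0.
Adding the 3 first-order conditions: 582 − 16Q = 0, so Q = 291/8.
Back-substituting: q_A = (150 − 291/2)/4 = 9/8, q_Z = (153 − 291/2)/4 = 15/8, q_T = (279 − 291/2)/4 = 267/8.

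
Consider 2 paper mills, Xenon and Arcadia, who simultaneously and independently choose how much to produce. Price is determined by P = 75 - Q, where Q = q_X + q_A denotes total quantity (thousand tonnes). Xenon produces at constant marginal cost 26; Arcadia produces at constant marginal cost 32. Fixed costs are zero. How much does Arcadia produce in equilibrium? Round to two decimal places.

12.33

Xenon's profit: π_X = (75 - Q)q_X - (26q_X). Setting ∂π_X/∂q_X = 0: 49 - 2q_X - (q_A) = 0.
Arcadia's profit: π_A = (75 - Q)q_A - (32q_A). Setting ∂π_A/∂q_A = 0: 43 - 2q_A - (q_X) = 0.
So q_X = (49 - q_A)/2 and q_A = (43 - q_X)/2.
Substituting one into the other gives q_X = 55/3 and q_A = 37/3.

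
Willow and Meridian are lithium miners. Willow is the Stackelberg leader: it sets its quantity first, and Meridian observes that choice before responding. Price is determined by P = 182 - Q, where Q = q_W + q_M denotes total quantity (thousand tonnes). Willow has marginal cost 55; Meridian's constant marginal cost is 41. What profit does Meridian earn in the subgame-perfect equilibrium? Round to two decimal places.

1785.06

Solve by backward induction. Given q_W, the follower Meridian maximises π_M = (182 - q_W - q_M)q_M - 41q_M.
∂π_M/∂q_M = 141 - q_W - 2q_M = 0 gives the reaction function q_M = (141 - q_W)/2.
The leader anticipates this reaction. Substituting into P = 182 - Q gives P = 223/2 - (1/2)q_W, so π_W = (223/2 - (1/2)q_W)q_W - 55q_W.
The leader's first-order condition 113/2 - q_W = 0 yields q_W = 113/2.
Then q_M = (141 - 113/2)/2 = 169/4.
Price P = 182 - 395/4 = 333/4.
Meridian's profit: (333/4 - 41)·(169/4) = 1785.0625.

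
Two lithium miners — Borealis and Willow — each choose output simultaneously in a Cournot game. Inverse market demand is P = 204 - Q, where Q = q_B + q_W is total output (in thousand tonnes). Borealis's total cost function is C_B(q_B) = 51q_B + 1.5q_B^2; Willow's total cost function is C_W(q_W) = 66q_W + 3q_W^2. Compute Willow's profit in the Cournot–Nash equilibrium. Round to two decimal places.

Borealis's profit: π_B = (204 - Q)q_B - (51q_B + (3/2)q_B²). Setting ∂π_B/∂q_B = 0: 153 - 5q_B - (q_W) = 0.
Willow's profit: π_W = (204 - Q)q_W - (66q_W + 3q_W²). Setting ∂π_W/∂q_W = 0: 138 - 8q_W - (q_B) = 0.
Best responses: q_B = (153 - q_W)/5, q_W = (138 - q_B)/8.
Substituting one into the other gives q_B = 362/13 and q_W = 179/13.
Price P = 204 - 541/13 = 162.3846.
Willow's profit: 162.3846·(179/13) - 66·(179/13) - 3(179/13)² = 758.3669.

758.37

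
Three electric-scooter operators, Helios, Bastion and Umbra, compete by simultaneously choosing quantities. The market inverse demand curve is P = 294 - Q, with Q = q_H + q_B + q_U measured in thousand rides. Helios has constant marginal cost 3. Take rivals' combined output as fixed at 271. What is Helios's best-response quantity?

With rivals' combined output fixed at 271, Helios's profit is π_H = (294 - 271 - q_H)q_H - (3q_H) = (23 - q_H)q_H - (3q_H).
∂π_H/∂q_H = 20 - 2q_H = 0, so q_H = 10.

10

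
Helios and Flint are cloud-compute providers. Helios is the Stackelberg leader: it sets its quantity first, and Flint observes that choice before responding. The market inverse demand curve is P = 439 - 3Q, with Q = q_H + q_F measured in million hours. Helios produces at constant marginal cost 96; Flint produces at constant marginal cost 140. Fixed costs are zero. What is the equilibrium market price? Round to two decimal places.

192.75

Solve by backward induction. Given q_H, the follower Flint maximises π_F = (439 - 3q_H - 3q_F)q_F - 140q_F.
Follower FOC: 299 - 3q_H - 6q_F = 0, so q_F(q_H) = (299 - 3q_H)/6.
Helios substitutes q_F(q_H) into its own profit: π_H = q_H(439 - 3q_H - (299 - 3q_H)/2) - 96q_H = (579/2 - (3/2)q_H)q_H - 96q_H.
Leader FOC: 387/2 - 3q_H = 0, so q_H = 129/2.
Then q_F = (299 - 3·(129/2))/6 = 211/12.
Total output Q = 985/12, so price P = 439 - 3·(985/12) = 771/4.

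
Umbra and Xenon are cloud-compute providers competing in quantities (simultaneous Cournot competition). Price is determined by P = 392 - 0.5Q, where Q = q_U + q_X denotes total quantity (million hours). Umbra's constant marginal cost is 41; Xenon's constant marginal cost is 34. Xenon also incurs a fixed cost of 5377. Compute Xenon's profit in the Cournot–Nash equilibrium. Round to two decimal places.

24228.56

Umbra's profit: π_U = (392 - 0.5Q)q_U - (41q_U). Setting ∂π_U/∂q_U = 0: 351 - q_U - (1/2)(q_X) = 0.
Xenon's first-order condition: 358 - q_X - (1/2)(q_U) = 0.
So q_U = (351 - (1/2)q_X) and q_X = (358 - (1/2)q_U).
Solving the pair: q_U = 688/3, q_X = 730/3.
Price P = 392 - (1/2)·(1418/3) = 467/3.
Xenon's profit: (467/3 - 34)·(730/3) - 5377 = 24228.5556.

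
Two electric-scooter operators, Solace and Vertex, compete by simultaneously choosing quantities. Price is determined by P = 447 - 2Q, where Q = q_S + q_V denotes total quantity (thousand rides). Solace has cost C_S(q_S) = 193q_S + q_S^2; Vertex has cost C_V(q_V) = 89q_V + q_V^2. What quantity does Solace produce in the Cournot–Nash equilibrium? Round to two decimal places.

25.25

Solace's profit: π_S = (447 - 2Q)q_S - (193q_S + q_S²). Setting ∂π_S/∂q_S = 0: 254 - 6q_S - 2(q_V) = 0.
Vertex's first-order condition: 358 - 6q_V - 2(q_S) = 0.
So q_S = (254 - 2q_V)/6 and q_V = (358 - 2q_S)/6.
Solving the pair: q_S = 101/4, q_V = 205/4.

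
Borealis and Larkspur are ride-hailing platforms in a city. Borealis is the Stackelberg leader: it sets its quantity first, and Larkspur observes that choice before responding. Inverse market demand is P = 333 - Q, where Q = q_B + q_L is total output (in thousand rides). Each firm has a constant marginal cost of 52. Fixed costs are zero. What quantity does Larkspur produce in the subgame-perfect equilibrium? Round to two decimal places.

70.25

Solve by backward induction. Given q_B, the follower Larkspur maximises π_L = (333 - q_B - q_L)q_L - 52q_L.
Setting the follower's marginal profit to zero, 281 - q_B - 2q_L = 0, i.e. q_L = (281 - q_B)/2.
The leader anticipates this reaction. Substituting into P = 333 - Q gives P = 385/2 - (1/2)q_B, so π_B = (385/2 - (1/2)q_B)q_B - 52q_B.
Leader FOC: 281/2 - q_B = 0, so q_B = 281/2.
Then q_L = (281 - 281/2)/2 = 281/4.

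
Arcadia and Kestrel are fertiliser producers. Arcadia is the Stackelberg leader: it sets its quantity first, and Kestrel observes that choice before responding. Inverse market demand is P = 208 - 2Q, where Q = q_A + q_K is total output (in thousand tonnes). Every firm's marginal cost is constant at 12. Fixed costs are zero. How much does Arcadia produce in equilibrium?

49

The follower Kestrel best-responds to any q_A: π_K = (208 - 2Q)q_K - 12q_K.
Setting the follower's marginal profit to zero, 196 - 2q_A - 4q_K = 0, i.e. q_K = (196 - 2q_A)/4.
Arcadia substitutes q_K(q_A) into its own profit: π_A = q_A(208 - 2q_A - (196 - 2q_A)/2) - 12q_A = (110 - q_A)q_A - 12q_A.
Maximising: ∂π_A/∂q_A = 98 - 2q_A = 0, giving q_A = 49.
Then q_K = (196 - 2·49)/4 = 49/2.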